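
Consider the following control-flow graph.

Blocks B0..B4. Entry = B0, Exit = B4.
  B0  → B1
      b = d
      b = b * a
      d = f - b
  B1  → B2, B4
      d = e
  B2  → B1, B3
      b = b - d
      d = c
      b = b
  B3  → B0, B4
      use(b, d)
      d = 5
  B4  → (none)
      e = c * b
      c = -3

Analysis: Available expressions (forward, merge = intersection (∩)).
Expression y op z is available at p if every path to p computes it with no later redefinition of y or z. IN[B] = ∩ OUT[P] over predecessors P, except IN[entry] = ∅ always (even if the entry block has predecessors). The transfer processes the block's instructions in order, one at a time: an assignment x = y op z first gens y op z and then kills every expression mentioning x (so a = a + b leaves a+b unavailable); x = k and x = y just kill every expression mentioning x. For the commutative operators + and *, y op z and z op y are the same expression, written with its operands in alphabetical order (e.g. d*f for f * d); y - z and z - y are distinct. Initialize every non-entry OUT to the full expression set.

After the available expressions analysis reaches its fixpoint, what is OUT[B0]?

Answer: {f-b}

Derivation:
Converged values:
  B0:  IN={}  OUT={f-b}
  B1:  IN={}  OUT={}
  B2:  IN={}  OUT={}
  B3:  IN={}  OUT={}
  B4:  IN={}  OUT={}

Merge at B0 (entry node, so the boundary value {} is joined with the incoming edge(s)): IN[B0] = {} ∩ OUT[B3] = {}
Applying B0's transfer function to that IN value gives OUT[B0] (row B0 above).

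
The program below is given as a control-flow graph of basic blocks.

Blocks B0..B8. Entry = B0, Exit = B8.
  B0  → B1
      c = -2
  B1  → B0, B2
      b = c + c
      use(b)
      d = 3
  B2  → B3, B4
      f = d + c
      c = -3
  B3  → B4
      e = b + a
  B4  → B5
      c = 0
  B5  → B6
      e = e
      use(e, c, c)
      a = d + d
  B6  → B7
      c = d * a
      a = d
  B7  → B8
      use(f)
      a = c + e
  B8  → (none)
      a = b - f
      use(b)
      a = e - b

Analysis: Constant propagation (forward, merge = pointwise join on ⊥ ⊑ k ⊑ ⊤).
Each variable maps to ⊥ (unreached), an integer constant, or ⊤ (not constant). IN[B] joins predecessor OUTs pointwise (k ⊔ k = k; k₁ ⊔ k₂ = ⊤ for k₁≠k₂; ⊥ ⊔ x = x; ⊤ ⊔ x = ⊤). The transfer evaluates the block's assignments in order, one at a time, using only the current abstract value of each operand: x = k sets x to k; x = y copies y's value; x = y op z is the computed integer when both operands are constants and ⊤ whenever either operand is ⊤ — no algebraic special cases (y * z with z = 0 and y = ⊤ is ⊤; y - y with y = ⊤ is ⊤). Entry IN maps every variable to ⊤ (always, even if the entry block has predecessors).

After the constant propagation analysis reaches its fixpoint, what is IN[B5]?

Answer: {a: ⊤, b: -4, c: 0, d: 3, e: ⊤, f: 1}

Derivation:
Fixpoint table:
  B0: | IN=(all ⊤) | OUT={c:-2; rest ⊤}
  B1: | IN={c:-2; rest ⊤} | OUT={b:-4, c:-2, d:3; rest ⊤}
  B2: | IN={b:-4, c:-2, d:3; rest ⊤} | OUT={b:-4, c:-3, d:3, f:1; rest ⊤}
  B3: | IN={b:-4, c:-3, d:3, f:1; rest ⊤} | OUT={b:-4, c:-3, d:3, f:1; rest ⊤}
  B4: | IN={b:-4, c:-3, d:3, f:1; rest ⊤} | OUT={b:-4, c:0, d:3, f:1; rest ⊤}
  B5: | IN={b:-4, c:0, d:3, f:1; rest ⊤} | OUT={a:6, b:-4, c:0, d:3, f:1; rest ⊤}
  B6: | IN={a:6, b:-4, c:0, d:3, f:1; rest ⊤} | OUT={a:3, b:-4, c:18, d:3, f:1; rest ⊤}
  B7: | IN={a:3, b:-4, c:18, d:3, f:1; rest ⊤} | OUT={b:-4, c:18, d:3, f:1; rest ⊤}
  B8: | IN={b:-4, c:18, d:3, f:1; rest ⊤} | OUT={b:-4, c:18, d:3, f:1; rest ⊤}

Merge at B5: IN[B5] = OUT[B4] = {a: ⊤, b: -4, c: 0, d: 3, e: ⊤, f: 1}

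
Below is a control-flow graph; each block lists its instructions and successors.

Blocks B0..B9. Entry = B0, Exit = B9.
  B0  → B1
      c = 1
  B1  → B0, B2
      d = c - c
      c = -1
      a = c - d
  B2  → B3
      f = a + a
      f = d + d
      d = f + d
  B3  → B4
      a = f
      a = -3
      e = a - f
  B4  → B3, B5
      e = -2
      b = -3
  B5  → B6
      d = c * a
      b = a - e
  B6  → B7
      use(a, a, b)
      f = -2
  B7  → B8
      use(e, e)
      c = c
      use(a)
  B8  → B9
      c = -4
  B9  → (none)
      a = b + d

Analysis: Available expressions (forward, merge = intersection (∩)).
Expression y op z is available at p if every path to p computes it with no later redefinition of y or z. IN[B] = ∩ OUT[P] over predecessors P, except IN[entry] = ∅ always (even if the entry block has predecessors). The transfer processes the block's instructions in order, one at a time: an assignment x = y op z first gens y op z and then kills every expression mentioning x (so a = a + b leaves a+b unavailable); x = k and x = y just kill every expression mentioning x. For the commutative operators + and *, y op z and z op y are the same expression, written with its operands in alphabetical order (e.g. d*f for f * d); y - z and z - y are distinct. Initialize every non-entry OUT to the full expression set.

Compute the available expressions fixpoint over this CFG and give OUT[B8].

Per-block solution:
  B0: | IN={} | OUT={}
  B1: | IN={} | OUT={c-d}
  B2: | IN={c-d} | OUT={a+a}
  B3: | IN={} | OUT={a-f}
  B4: | IN={a-f} | OUT={a-f}
  B5: | IN={a-f} | OUT={a*c, a-e, a-f}
  B6: | IN={a*c, a-e, a-f} | OUT={a*c, a-e}
  B7: | IN={a*c, a-e} | OUT={a-e}
  B8: | IN={a-e} | OUT={a-e}
  B9: | IN={a-e} | OUT={b+d}

Merge at B8: IN[B8] = OUT[B7] = {a-e}
Applying B8's transfer function to that IN value gives OUT[B8] (row B8 above).

Answer: {a-e}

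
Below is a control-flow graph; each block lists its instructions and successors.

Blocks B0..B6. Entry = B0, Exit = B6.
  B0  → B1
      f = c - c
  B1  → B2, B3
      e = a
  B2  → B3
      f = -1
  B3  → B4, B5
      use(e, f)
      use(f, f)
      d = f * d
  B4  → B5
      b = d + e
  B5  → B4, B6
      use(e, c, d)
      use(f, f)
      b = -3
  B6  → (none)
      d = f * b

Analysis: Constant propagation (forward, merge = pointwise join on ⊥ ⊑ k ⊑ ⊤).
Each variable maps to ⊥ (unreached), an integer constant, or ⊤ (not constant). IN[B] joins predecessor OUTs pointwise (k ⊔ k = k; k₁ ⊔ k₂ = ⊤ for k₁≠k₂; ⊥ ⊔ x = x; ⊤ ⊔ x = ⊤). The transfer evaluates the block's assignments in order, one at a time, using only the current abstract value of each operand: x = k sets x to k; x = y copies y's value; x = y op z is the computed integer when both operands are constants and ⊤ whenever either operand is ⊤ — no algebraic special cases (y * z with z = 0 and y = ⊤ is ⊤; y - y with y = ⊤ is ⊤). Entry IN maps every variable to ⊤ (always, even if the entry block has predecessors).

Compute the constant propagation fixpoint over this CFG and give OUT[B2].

Per-block solution:
  B0:   IN=(all ⊤)   OUT=(all ⊤)
  B1:   IN=(all ⊤)   OUT=(all ⊤)
  B2:   IN=(all ⊤)   OUT={f:-1; rest ⊤}
  B3:   IN=(all ⊤)   OUT=(all ⊤)
  B4:   IN=(all ⊤)   OUT=(all ⊤)
  B5:   IN=(all ⊤)   OUT={b:-3; rest ⊤}
  B6:   IN={b:-3; rest ⊤}   OUT={b:-3; rest ⊤}

Merge at B2: IN[B2] = OUT[B1] = {a: ⊤, b: ⊤, c: ⊤, d: ⊤, e: ⊤, f: ⊤}
Applying B2's transfer function to that IN value gives OUT[B2] (row B2 above).

Answer: {a: ⊤, b: ⊤, c: ⊤, d: ⊤, e: ⊤, f: -1}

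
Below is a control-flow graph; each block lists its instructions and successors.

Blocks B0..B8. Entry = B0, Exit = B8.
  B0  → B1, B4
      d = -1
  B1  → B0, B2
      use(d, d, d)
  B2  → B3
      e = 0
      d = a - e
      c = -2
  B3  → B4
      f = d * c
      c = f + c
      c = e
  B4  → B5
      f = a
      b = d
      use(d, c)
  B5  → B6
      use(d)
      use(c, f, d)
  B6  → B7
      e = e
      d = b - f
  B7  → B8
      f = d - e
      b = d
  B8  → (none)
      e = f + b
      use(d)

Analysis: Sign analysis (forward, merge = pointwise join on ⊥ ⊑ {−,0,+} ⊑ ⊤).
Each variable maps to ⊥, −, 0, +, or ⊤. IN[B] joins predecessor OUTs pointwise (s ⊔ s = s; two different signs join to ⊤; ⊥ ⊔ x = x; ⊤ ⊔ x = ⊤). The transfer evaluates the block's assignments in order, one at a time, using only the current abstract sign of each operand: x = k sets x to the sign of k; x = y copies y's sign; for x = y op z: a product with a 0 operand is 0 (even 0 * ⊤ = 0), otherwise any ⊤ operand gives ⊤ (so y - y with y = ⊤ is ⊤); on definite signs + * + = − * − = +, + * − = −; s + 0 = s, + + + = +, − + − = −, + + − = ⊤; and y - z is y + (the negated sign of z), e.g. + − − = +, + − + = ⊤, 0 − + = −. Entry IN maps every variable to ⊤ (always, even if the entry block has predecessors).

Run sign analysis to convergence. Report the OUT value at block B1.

Answer: {a: ⊤, b: ⊤, c: ⊤, d: -, e: ⊤, f: ⊤}

Derivation:
Per-block solution:
  B0:  IN=(all ⊤)  OUT={d:-; rest ⊤}
  B1:  IN={d:-; rest ⊤}  OUT={d:-; rest ⊤}
  B2:  IN={d:-; rest ⊤}  OUT={c:-, e:0; rest ⊤}
  B3:  IN={c:-, e:0; rest ⊤}  OUT={c:0, e:0; rest ⊤}
  B4:  IN=(all ⊤)  OUT=(all ⊤)
  B5:  IN=(all ⊤)  OUT=(all ⊤)
  B6:  IN=(all ⊤)  OUT=(all ⊤)
  B7:  IN=(all ⊤)  OUT=(all ⊤)
  B8:  IN=(all ⊤)  OUT=(all ⊤)

Merge at B1: IN[B1] = OUT[B0] = {a: ⊤, b: ⊤, c: ⊤, d: -, e: ⊤, f: ⊤}
Applying B1's transfer function to that IN value gives OUT[B1] (row B1 above).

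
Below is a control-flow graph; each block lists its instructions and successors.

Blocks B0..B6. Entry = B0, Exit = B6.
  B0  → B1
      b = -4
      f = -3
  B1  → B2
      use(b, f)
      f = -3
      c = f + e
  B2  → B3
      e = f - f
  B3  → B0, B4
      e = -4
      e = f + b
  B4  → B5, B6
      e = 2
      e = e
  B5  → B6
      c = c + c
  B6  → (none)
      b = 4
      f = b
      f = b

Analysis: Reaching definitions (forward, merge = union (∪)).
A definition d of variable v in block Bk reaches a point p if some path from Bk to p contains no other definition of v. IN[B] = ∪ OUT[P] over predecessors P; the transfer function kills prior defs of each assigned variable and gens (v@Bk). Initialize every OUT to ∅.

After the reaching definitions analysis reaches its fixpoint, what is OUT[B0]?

Converged values:
  B0:   IN={b@B0, c@B1, e@B3, f@B1}   OUT={b@B0, c@B1, e@B3, f@B0}
  B1:   IN={b@B0, c@B1, e@B3, f@B0}   OUT={b@B0, c@B1, e@B3, f@B1}
  B2:   IN={b@B0, c@B1, e@B3, f@B1}   OUT={b@B0, c@B1, e@B2, f@B1}
  B3:   IN={b@B0, c@B1, e@B2, f@B1}   OUT={b@B0, c@B1, e@B3, f@B1}
  B4:   IN={b@B0, c@B1, e@B3, f@B1}   OUT={b@B0, c@B1, e@B4, f@B1}
  B5:   IN={b@B0, c@B1, e@B4, f@B1}   OUT={b@B0, c@B5, e@B4, f@B1}
  B6:   IN={b@B0, c@B1, c@B5, e@B4, f@B1}   OUT={b@B6, c@B1, c@B5, e@B4, f@B6}

Merge at B0 (entry node, so the boundary value {} is joined with the incoming edge(s)): IN[B0] = {} ⊔ OUT[B3] = {b@B0, c@B1, e@B3, f@B1}
Applying B0's transfer function to that IN value gives OUT[B0] (row B0 above).

Answer: {b@B0, c@B1, e@B3, f@B0}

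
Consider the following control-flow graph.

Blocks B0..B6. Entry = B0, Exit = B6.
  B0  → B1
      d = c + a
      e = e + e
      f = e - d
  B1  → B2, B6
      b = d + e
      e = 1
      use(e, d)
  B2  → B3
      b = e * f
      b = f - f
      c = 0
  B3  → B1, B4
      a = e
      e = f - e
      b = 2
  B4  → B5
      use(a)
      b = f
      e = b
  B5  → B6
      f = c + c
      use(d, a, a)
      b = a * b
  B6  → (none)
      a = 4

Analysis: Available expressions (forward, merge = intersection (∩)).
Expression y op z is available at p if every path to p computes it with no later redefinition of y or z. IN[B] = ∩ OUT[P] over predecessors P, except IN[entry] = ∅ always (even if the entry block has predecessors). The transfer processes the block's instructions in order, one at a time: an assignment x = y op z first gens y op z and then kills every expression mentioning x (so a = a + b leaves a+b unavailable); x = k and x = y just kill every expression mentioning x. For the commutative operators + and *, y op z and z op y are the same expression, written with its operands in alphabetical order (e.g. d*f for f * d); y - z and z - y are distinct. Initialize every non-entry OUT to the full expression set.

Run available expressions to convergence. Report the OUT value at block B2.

Per-block solution:
  B0: | IN={} | OUT={a+c, e-d}
  B1: | IN={} | OUT={}
  B2: | IN={} | OUT={e*f, f-f}
  B3: | IN={e*f, f-f} | OUT={f-f}
  B4: | IN={f-f} | OUT={f-f}
  B5: | IN={f-f} | OUT={c+c}
  B6: | IN={} | OUT={}

Merge at B2: IN[B2] = OUT[B1] = {}
Applying B2's transfer function to that IN value gives OUT[B2] (row B2 above).

Answer: {e*f, f-f}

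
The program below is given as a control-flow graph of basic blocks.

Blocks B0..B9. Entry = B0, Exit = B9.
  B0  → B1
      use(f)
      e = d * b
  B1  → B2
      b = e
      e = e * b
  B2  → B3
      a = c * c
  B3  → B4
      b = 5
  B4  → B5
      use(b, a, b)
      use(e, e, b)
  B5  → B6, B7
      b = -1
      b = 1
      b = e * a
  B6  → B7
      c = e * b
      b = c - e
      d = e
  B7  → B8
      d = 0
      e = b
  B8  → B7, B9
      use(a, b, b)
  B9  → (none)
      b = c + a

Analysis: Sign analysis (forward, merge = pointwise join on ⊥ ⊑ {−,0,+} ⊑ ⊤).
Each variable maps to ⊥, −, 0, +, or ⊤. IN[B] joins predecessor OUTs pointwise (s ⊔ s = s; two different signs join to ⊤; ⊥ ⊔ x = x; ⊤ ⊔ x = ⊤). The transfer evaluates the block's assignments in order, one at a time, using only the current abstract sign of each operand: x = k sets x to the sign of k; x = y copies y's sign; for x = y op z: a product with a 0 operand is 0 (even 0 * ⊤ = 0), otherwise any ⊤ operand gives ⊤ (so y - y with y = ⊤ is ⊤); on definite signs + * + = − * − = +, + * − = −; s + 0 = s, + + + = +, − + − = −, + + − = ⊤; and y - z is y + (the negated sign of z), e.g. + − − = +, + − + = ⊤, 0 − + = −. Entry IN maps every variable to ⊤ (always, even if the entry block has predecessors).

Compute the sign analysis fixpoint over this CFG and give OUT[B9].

Answer: {a: ⊤, b: ⊤, c: ⊤, d: 0, e: ⊤, f: ⊤}

Working:
Fixpoint table:
  B0:   IN=(all ⊤)   OUT=(all ⊤)
  B1:   IN=(all ⊤)   OUT=(all ⊤)
  B2:   IN=(all ⊤)   OUT=(all ⊤)
  B3:   IN=(all ⊤)   OUT={b:+; rest ⊤}
  B4:   IN={b:+; rest ⊤}   OUT={b:+; rest ⊤}
  B5:   IN={b:+; rest ⊤}   OUT=(all ⊤)
  B6:   IN=(all ⊤)   OUT=(all ⊤)
  B7:   IN=(all ⊤)   OUT={d:0; rest ⊤}
  B8:   IN={d:0; rest ⊤}   OUT={d:0; rest ⊤}
  B9:   IN={d:0; rest ⊤}   OUT={d:0; rest ⊤}

Merge at B9: IN[B9] = OUT[B8] = {a: ⊤, b: ⊤, c: ⊤, d: 0, e: ⊤, f: ⊤}
Applying B9's transfer function to that IN value gives OUT[B9] (row B9 above).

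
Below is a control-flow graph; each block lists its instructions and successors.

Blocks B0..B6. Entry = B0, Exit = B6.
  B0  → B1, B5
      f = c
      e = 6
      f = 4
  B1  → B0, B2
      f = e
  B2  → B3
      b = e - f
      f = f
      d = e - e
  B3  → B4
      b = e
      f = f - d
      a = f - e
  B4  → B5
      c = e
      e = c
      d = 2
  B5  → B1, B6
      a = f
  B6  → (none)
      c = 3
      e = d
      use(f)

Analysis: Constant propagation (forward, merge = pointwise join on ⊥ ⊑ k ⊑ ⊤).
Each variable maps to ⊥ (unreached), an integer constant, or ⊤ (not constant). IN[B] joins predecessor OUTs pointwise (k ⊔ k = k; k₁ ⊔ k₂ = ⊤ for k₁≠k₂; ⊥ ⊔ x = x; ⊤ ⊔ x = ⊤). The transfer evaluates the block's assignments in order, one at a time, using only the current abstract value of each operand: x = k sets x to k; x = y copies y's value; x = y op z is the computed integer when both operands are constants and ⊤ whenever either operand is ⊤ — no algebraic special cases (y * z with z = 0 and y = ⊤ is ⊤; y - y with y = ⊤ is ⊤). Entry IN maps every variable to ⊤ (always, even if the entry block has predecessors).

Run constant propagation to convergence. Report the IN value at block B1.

Converged values:
  B0: | IN=(all ⊤) | OUT={e:6, f:4; rest ⊤}
  B1: | IN={e:6; rest ⊤} | OUT={e:6, f:6; rest ⊤}
  B2: | IN={e:6, f:6; rest ⊤} | OUT={b:0, d:0, e:6, f:6; rest ⊤}
  B3: | IN={b:0, d:0, e:6, f:6; rest ⊤} | OUT={a:0, b:6, d:0, e:6, f:6; rest ⊤}
  B4: | IN={a:0, b:6, d:0, e:6, f:6; rest ⊤} | OUT={a:0, b:6, c:6, d:2, e:6, f:6; rest ⊤}
  B5: | IN={e:6; rest ⊤} | OUT={e:6; rest ⊤}
  B6: | IN={e:6; rest ⊤} | OUT={c:3; rest ⊤}

Merge at B1: IN[B1] = OUT[B0] ⊔ OUT[B5] = {a: ⊤, b: ⊤, c: ⊤, d: ⊤, e: 6, f: ⊤}

Answer: {a: ⊤, b: ⊤, c: ⊤, d: ⊤, e: 6, f: ⊤}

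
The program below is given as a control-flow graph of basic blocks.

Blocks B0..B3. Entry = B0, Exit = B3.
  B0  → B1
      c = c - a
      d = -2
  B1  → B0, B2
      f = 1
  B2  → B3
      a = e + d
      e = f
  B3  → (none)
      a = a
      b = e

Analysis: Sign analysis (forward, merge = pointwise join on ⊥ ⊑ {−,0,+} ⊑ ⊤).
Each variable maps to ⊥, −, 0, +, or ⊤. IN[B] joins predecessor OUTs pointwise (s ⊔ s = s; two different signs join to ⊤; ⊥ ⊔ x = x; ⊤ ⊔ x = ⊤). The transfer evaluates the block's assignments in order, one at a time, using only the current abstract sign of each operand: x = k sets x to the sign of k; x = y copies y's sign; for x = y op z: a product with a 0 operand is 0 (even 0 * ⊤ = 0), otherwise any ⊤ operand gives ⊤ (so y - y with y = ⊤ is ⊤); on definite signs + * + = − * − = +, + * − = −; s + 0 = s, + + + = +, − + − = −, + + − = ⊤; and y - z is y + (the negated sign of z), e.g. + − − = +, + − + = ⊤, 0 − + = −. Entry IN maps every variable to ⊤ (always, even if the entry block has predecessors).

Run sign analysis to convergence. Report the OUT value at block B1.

Per-block solution:
  B0:   IN=(all ⊤)   OUT={d:-; rest ⊤}
  B1:   IN={d:-; rest ⊤}   OUT={d:-, f:+; rest ⊤}
  B2:   IN={d:-, f:+; rest ⊤}   OUT={d:-, e:+, f:+; rest ⊤}
  B3:   IN={d:-, e:+, f:+; rest ⊤}   OUT={b:+, d:-, e:+, f:+; rest ⊤}

Merge at B1: IN[B1] = OUT[B0] = {a: ⊤, b: ⊤, c: ⊤, d: -, e: ⊤, f: ⊤}
Applying B1's transfer function to that IN value gives OUT[B1] (row B1 above).

Answer: {a: ⊤, b: ⊤, c: ⊤, d: -, e: ⊤, f: +}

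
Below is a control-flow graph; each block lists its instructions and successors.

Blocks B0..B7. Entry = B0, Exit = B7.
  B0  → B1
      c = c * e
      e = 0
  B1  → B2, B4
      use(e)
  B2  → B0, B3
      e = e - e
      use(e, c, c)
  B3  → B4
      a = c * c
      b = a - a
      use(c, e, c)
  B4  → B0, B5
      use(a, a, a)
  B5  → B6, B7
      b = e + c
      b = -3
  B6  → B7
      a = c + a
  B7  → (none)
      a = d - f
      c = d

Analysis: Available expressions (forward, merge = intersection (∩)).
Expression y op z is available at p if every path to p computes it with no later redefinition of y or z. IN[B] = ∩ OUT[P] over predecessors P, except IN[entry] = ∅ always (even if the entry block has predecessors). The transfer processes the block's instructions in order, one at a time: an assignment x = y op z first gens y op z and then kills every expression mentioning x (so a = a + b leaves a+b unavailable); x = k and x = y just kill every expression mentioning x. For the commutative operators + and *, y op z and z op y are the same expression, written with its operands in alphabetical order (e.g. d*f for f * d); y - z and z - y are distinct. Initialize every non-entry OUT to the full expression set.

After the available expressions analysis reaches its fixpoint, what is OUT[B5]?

Fixpoint table:
  B0:   IN={}   OUT={}
  B1:   IN={}   OUT={}
  B2:   IN={}   OUT={}
  B3:   IN={}   OUT={a-a, c*c}
  B4:   IN={}   OUT={}
  B5:   IN={}   OUT={c+e}
  B6:   IN={c+e}   OUT={c+e}
  B7:   IN={c+e}   OUT={d-f}

Merge at B5: IN[B5] = OUT[B4] = {}
Applying B5's transfer function to that IN value gives OUT[B5] (row B5 above).

Answer: {c+e}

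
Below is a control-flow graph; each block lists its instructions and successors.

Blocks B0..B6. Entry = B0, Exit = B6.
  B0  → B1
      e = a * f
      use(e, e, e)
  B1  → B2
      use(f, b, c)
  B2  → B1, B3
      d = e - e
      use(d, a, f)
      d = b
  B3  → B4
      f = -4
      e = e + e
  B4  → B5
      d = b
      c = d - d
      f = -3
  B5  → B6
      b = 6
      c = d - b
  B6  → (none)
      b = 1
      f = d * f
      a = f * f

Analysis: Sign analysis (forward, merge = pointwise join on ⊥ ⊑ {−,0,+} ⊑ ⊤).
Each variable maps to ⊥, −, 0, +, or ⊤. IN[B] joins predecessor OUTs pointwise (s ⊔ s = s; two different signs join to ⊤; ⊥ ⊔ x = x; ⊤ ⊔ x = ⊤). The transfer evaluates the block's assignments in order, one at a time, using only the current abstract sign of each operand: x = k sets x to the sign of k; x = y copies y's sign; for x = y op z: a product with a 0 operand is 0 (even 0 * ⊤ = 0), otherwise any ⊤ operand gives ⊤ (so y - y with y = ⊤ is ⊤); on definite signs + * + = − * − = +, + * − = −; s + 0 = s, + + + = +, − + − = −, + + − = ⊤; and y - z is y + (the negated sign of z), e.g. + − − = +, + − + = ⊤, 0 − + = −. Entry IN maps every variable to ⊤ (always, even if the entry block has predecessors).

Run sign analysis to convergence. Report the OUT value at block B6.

Answer: {a: ⊤, b: +, c: ⊤, d: ⊤, e: ⊤, f: ⊤}

Derivation:
Fixpoint table:
  B0:   IN=(all ⊤)   OUT=(all ⊤)
  B1:   IN=(all ⊤)   OUT=(all ⊤)
  B2:   IN=(all ⊤)   OUT=(all ⊤)
  B3:   IN=(all ⊤)   OUT={f:-; rest ⊤}
  B4:   IN={f:-; rest ⊤}   OUT={f:-; rest ⊤}
  B5:   IN={f:-; rest ⊤}   OUT={b:+, f:-; rest ⊤}
  B6:   IN={b:+, f:-; rest ⊤}   OUT={b:+; rest ⊤}

Merge at B6: IN[B6] = OUT[B5] = {a: ⊤, b: +, c: ⊤, d: ⊤, e: ⊤, f: -}
Applying B6's transfer function to that IN value gives OUT[B6] (row B6 above).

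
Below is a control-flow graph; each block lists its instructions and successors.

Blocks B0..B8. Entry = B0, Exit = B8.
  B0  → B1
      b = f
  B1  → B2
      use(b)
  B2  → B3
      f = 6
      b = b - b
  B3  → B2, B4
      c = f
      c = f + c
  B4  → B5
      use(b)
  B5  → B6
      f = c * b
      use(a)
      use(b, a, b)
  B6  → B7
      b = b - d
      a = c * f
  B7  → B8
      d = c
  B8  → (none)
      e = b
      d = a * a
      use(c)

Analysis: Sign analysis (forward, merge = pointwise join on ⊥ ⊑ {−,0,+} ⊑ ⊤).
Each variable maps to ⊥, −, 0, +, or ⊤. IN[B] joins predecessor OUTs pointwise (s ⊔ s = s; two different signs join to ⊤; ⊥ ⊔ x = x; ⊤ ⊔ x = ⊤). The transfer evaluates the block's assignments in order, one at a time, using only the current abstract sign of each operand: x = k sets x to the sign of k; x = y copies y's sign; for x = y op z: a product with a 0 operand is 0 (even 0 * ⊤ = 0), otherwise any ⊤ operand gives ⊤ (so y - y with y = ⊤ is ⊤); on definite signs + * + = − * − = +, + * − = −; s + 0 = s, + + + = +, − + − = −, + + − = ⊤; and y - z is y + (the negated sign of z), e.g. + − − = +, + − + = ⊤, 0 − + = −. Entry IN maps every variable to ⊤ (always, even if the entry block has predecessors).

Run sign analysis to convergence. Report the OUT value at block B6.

Answer: {a: ⊤, b: ⊤, c: +, d: ⊤, e: ⊤, f: ⊤}

Derivation:
Converged values:
  B0:   IN=(all ⊤)   OUT=(all ⊤)
  B1:   IN=(all ⊤)   OUT=(all ⊤)
  B2:   IN=(all ⊤)   OUT={f:+; rest ⊤}
  B3:   IN={f:+; rest ⊤}   OUT={c:+, f:+; rest ⊤}
  B4:   IN={c:+, f:+; rest ⊤}   OUT={c:+, f:+; rest ⊤}
  B5:   IN={c:+, f:+; rest ⊤}   OUT={c:+; rest ⊤}
  B6:   IN={c:+; rest ⊤}   OUT={c:+; rest ⊤}
  B7:   IN={c:+; rest ⊤}   OUT={c:+, d:+; rest ⊤}
  B8:   IN={c:+, d:+; rest ⊤}   OUT={c:+; rest ⊤}

Merge at B6: IN[B6] = OUT[B5] = {a: ⊤, b: ⊤, c: +, d: ⊤, e: ⊤, f: ⊤}
Applying B6's transfer function to that IN value gives OUT[B6] (row B6 above).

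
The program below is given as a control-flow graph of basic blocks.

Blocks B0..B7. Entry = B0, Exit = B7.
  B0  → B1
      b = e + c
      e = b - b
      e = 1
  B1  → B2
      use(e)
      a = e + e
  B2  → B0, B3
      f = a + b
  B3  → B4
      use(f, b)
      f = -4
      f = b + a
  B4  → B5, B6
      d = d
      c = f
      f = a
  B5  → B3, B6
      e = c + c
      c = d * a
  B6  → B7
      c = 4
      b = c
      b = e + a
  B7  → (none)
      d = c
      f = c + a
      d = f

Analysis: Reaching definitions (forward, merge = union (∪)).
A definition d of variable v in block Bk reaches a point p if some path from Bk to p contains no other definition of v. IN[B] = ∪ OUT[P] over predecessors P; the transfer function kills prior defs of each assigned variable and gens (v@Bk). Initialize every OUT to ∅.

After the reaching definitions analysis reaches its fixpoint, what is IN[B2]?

Answer: {a@B1, b@B0, e@B0, f@B2}

Working:
Per-block solution:
  B0: | IN={a@B1, b@B0, e@B0, f@B2} | OUT={a@B1, b@B0, e@B0, f@B2}
  B1: | IN={a@B1, b@B0, e@B0, f@B2} | OUT={a@B1, b@B0, e@B0, f@B2}
  B2: | IN={a@B1, b@B0, e@B0, f@B2} | OUT={a@B1, b@B0, e@B0, f@B2}
  B3: | IN={a@B1, b@B0, c@B5, d@B4, e@B0, e@B5, f@B2, f@B4} | OUT={a@B1, b@B0, c@B5, d@B4, e@B0, e@B5, f@B3}
  B4: | IN={a@B1, b@B0, c@B5, d@B4, e@B0, e@B5, f@B3} | OUT={a@B1, b@B0, c@B4, d@B4, e@B0, e@B5, f@B4}
  B5: | IN={a@B1, b@B0, c@B4, d@B4, e@B0, e@B5, f@B4} | OUT={a@B1, b@B0, c@B5, d@B4, e@B5, f@B4}
  B6: | IN={a@B1, b@B0, c@B4, c@B5, d@B4, e@B0, e@B5, f@B4} | OUT={a@B1, b@B6, c@B6, d@B4, e@B0, e@B5, f@B4}
  B7: | IN={a@B1, b@B6, c@B6, d@B4, e@B0, e@B5, f@B4} | OUT={a@B1, b@B6, c@B6, d@B7, e@B0, e@B5, f@B7}

Merge at B2: IN[B2] = OUT[B1] = {a@B1, b@B0, e@B0, f@B2}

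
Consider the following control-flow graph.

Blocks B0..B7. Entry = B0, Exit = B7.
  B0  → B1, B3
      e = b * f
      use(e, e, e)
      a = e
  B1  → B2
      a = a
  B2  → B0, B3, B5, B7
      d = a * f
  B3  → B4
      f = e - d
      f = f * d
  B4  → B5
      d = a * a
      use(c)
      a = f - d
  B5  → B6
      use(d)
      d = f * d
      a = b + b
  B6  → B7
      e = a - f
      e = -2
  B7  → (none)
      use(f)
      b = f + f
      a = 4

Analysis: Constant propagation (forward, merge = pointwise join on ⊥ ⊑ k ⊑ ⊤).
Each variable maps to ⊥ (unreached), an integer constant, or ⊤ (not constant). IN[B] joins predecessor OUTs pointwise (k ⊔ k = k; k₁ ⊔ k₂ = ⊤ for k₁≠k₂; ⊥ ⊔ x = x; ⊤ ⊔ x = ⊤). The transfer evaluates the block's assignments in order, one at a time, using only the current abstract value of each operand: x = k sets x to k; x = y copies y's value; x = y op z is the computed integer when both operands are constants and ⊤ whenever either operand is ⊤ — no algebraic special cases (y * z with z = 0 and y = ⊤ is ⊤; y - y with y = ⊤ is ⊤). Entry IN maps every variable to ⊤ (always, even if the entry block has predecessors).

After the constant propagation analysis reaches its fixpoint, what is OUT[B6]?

Converged values:
  B0:   IN=(all ⊤)   OUT=(all ⊤)
  B1:   IN=(all ⊤)   OUT=(all ⊤)
  B2:   IN=(all ⊤)   OUT=(all ⊤)
  B3:   IN=(all ⊤)   OUT=(all ⊤)
  B4:   IN=(all ⊤)   OUT=(all ⊤)
  B5:   IN=(all ⊤)   OUT=(all ⊤)
  B6:   IN=(all ⊤)   OUT={e:-2; rest ⊤}
  B7:   IN=(all ⊤)   OUT={a:4; rest ⊤}

Merge at B6: IN[B6] = OUT[B5] = {a: ⊤, b: ⊤, c: ⊤, d: ⊤, e: ⊤, f: ⊤}
Applying B6's transfer function to that IN value gives OUT[B6] (row B6 above).

Answer: {a: ⊤, b: ⊤, c: ⊤, d: ⊤, e: -2, f: ⊤}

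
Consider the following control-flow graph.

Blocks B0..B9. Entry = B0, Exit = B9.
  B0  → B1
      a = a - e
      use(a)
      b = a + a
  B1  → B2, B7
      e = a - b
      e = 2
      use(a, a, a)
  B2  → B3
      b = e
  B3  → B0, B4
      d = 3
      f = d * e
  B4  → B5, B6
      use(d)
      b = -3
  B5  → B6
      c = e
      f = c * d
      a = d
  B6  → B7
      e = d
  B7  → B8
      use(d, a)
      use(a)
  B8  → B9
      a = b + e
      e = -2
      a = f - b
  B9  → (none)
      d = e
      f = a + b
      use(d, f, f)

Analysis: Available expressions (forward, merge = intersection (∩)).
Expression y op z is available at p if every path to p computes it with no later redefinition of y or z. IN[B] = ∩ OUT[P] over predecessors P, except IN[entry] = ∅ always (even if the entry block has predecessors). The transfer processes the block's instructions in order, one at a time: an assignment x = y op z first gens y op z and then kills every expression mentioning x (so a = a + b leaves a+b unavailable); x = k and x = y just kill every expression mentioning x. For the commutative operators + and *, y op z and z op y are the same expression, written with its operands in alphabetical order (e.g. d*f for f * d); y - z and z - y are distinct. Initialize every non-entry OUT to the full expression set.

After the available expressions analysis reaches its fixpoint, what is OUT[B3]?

Fixpoint table:
  B0:  IN={}  OUT={a+a}
  B1:  IN={a+a}  OUT={a+a, a-b}
  B2:  IN={a+a, a-b}  OUT={a+a}
  B3:  IN={a+a}  OUT={a+a, d*e}
  B4:  IN={a+a, d*e}  OUT={a+a, d*e}
  B5:  IN={a+a, d*e}  OUT={c*d, d*e}
  B6:  IN={d*e}  OUT={}
  B7:  IN={}  OUT={}
  B8:  IN={}  OUT={f-b}
  B9:  IN={f-b}  OUT={a+b}

Merge at B3: IN[B3] = OUT[B2] = {a+a}
Applying B3's transfer function to that IN value gives OUT[B3] (row B3 above).

Answer: {a+a, d*e}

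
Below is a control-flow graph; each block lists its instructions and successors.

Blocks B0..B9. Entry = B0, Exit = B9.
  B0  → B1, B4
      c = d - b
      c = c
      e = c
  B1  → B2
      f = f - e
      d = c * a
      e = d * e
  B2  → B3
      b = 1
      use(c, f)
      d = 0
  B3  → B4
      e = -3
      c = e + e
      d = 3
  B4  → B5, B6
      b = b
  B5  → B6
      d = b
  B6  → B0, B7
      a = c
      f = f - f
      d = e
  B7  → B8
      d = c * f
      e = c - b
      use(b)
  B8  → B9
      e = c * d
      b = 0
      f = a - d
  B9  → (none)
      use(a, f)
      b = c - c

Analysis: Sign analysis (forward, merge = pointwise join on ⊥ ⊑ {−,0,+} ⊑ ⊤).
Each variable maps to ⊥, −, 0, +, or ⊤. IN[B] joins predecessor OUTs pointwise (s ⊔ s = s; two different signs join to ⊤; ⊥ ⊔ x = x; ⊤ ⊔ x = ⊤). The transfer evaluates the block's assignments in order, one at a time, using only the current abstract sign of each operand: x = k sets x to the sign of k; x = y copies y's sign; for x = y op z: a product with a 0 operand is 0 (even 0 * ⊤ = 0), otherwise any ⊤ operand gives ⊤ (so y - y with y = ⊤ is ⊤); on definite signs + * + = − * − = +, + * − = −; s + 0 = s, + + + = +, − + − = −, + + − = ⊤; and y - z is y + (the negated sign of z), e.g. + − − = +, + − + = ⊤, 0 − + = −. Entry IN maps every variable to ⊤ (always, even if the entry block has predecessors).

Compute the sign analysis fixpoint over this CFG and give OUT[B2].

Fixpoint table:
  B0:   IN=(all ⊤)   OUT=(all ⊤)
  B1:   IN=(all ⊤)   OUT=(all ⊤)
  B2:   IN=(all ⊤)   OUT={b:+, d:0; rest ⊤}
  B3:   IN={b:+, d:0; rest ⊤}   OUT={b:+, c:-, d:+, e:-; rest ⊤}
  B4:   IN=(all ⊤)   OUT=(all ⊤)
  B5:   IN=(all ⊤)   OUT=(all ⊤)
  B6:   IN=(all ⊤)   OUT=(all ⊤)
  B7:   IN=(all ⊤)   OUT=(all ⊤)
  B8:   IN=(all ⊤)   OUT={b:0; rest ⊤}
  B9:   IN={b:0; rest ⊤}   OUT=(all ⊤)

Merge at B2: IN[B2] = OUT[B1] = {a: ⊤, b: ⊤, c: ⊤, d: ⊤, e: ⊤, f: ⊤}
Applying B2's transfer function to that IN value gives OUT[B2] (row B2 above).

Answer: {a: ⊤, b: +, c: ⊤, d: 0, e: ⊤, f: ⊤}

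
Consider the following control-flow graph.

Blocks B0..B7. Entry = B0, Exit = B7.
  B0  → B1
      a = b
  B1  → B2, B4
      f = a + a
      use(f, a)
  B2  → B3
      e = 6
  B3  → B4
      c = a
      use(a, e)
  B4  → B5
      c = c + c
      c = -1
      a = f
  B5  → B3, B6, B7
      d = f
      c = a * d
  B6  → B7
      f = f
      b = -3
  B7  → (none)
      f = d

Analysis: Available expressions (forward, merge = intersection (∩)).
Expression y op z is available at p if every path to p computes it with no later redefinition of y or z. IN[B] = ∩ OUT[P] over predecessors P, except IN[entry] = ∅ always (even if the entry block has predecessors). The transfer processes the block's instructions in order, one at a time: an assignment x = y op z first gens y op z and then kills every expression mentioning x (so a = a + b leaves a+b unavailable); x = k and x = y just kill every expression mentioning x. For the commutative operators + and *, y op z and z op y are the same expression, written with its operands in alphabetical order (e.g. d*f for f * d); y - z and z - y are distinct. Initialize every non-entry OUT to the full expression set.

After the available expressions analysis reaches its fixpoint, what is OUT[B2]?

Converged values:
  B0: | IN={} | OUT={}
  B1: | IN={} | OUT={a+a}
  B2: | IN={a+a} | OUT={a+a}
  B3: | IN={} | OUT={}
  B4: | IN={} | OUT={}
  B5: | IN={} | OUT={a*d}
  B6: | IN={a*d} | OUT={a*d}
  B7: | IN={a*d} | OUT={a*d}

Merge at B2: IN[B2] = OUT[B1] = {a+a}
Applying B2's transfer function to that IN value gives OUT[B2] (row B2 above).

Answer: {a+a}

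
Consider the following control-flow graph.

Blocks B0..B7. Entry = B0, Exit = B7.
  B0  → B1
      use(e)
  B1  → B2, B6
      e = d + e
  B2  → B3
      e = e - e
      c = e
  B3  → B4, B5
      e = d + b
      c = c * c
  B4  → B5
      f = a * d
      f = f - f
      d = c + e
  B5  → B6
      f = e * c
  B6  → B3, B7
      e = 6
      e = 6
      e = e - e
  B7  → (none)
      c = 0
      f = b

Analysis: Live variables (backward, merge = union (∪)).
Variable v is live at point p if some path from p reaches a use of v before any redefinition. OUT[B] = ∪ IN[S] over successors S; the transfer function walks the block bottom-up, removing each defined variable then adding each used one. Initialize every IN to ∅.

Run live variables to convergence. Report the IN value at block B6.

Answer: {a, b, c, d}

Working:
Converged values:
  B0:   IN={a, b, c, d, e}   OUT={a, b, c, d, e}
  B1:   IN={a, b, c, d, e}   OUT={a, b, c, d, e}
  B2:   IN={a, b, d, e}   OUT={a, b, c, d}
  B3:   IN={a, b, c, d}   OUT={a, b, c, d, e}
  B4:   IN={a, b, c, d, e}   OUT={a, b, c, d, e}
  B5:   IN={a, b, c, d, e}   OUT={a, b, c, d}
  B6:   IN={a, b, c, d}   OUT={a, b, c, d}
  B7:   IN={b}   OUT={}

Merge at B6: OUT[B6] = IN[B3] ⊔ IN[B7] = {a, b, c, d}
Applying B6's transfer function to that OUT value gives IN[B6] (row B6 above).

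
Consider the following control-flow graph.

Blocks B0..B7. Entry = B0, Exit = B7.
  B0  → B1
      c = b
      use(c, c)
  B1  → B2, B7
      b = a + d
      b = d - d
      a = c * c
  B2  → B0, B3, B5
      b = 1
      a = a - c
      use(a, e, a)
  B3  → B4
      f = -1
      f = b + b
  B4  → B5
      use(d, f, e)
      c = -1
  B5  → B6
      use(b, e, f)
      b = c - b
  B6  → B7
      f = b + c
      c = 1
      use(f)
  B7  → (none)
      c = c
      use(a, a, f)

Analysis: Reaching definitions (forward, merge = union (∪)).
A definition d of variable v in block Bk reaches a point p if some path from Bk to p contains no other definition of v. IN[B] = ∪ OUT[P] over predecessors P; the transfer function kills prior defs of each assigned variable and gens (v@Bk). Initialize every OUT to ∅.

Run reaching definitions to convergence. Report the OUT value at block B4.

Answer: {a@B2, b@B2, c@B4, f@B3}

Working:
Per-block solution:
  B0:   IN={a@B2, b@B2, c@B0}   OUT={a@B2, b@B2, c@B0}
  B1:   IN={a@B2, b@B2, c@B0}   OUT={a@B1, b@B1, c@B0}
  B2:   IN={a@B1, b@B1, c@B0}   OUT={a@B2, b@B2, c@B0}
  B3:   IN={a@B2, b@B2, c@B0}   OUT={a@B2, b@B2, c@B0, f@B3}
  B4:   IN={a@B2, b@B2, c@B0, f@B3}   OUT={a@B2, b@B2, c@B4, f@B3}
  B5:   IN={a@B2, b@B2, c@B0, c@B4, f@B3}   OUT={a@B2, b@B5, c@B0, c@B4, f@B3}
  B6:   IN={a@B2, b@B5, c@B0, c@B4, f@B3}   OUT={a@B2, b@B5, c@B6, f@B6}
  B7:   IN={a@B1, a@B2, b@B1, b@B5, c@B0, c@B6, f@B6}   OUT={a@B1, a@B2, b@B1, b@B5, c@B7, f@B6}

Merge at B4: IN[B4] = OUT[B3] = {a@B2, b@B2, c@B0, f@B3}
Applying B4's transfer function to that IN value gives OUT[B4] (row B4 above).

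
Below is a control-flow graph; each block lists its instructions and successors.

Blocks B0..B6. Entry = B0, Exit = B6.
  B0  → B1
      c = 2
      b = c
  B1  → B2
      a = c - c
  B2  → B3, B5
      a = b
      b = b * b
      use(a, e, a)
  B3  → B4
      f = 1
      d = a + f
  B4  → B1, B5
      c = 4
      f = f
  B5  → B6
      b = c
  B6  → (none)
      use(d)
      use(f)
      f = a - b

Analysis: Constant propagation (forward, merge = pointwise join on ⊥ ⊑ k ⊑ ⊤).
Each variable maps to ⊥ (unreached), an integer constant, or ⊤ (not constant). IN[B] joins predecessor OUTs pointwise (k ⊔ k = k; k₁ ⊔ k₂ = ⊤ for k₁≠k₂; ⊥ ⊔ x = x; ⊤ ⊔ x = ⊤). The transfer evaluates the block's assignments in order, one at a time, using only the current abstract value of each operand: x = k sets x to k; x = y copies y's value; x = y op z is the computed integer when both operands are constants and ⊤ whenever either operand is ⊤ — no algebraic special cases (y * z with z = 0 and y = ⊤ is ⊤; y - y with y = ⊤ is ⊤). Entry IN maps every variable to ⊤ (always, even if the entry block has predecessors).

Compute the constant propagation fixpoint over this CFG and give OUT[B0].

Per-block solution:
  B0:  IN=(all ⊤)  OUT={b:2, c:2; rest ⊤}
  B1:  IN=(all ⊤)  OUT=(all ⊤)
  B2:  IN=(all ⊤)  OUT=(all ⊤)
  B3:  IN=(all ⊤)  OUT={f:1; rest ⊤}
  B4:  IN={f:1; rest ⊤}  OUT={c:4, f:1; rest ⊤}
  B5:  IN=(all ⊤)  OUT=(all ⊤)
  B6:  IN=(all ⊤)  OUT=(all ⊤)

B0 is the boundary node: IN[B0] = {a: ⊤, b: ⊤, c: ⊤, d: ⊤, e: ⊤, f: ⊤}
Applying B0's transfer function to that IN value gives OUT[B0] (row B0 above).

Answer: {a: ⊤, b: 2, c: 2, d: ⊤, e: ⊤, f: ⊤}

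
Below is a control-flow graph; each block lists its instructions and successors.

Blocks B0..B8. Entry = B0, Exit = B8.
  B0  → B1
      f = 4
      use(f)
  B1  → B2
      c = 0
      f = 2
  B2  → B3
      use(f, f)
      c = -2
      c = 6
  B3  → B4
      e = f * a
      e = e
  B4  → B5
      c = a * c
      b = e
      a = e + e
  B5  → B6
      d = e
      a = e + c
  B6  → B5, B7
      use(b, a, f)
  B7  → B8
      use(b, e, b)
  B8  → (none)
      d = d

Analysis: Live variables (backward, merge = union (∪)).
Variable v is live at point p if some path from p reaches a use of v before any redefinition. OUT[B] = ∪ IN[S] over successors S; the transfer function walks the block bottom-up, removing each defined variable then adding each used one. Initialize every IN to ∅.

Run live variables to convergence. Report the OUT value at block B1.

Converged values:
  B0: | IN={a} | OUT={a}
  B1: | IN={a} | OUT={a, f}
  B2: | IN={a, f} | OUT={a, c, f}
  B3: | IN={a, c, f} | OUT={a, c, e, f}
  B4: | IN={a, c, e, f} | OUT={b, c, e, f}
  B5: | IN={b, c, e, f} | OUT={a, b, c, d, e, f}
  B6: | IN={a, b, c, d, e, f} | OUT={b, c, d, e, f}
  B7: | IN={b, d, e} | OUT={d}
  B8: | IN={d} | OUT={}

Merge at B1: OUT[B1] = IN[B2] = {a, f}

Answer: {a, f}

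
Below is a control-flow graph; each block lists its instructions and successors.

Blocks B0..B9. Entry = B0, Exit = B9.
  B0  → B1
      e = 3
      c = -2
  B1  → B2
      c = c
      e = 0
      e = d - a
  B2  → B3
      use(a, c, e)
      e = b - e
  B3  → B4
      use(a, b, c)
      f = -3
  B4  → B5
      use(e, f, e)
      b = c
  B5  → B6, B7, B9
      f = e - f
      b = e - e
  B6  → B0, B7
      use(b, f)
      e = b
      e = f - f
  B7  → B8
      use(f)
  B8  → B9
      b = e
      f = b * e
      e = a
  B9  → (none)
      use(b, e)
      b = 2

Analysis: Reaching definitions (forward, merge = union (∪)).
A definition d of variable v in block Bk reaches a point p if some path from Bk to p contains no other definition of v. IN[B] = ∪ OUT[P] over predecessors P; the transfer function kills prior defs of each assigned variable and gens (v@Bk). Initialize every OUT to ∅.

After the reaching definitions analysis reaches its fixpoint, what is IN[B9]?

Per-block solution:
  B0:   IN={b@B5, c@B1, e@B6, f@B5}   OUT={b@B5, c@B0, e@B0, f@B5}
  B1:   IN={b@B5, c@B0, e@B0, f@B5}   OUT={b@B5, c@B1, e@B1, f@B5}
  B2:   IN={b@B5, c@B1, e@B1, f@B5}   OUT={b@B5, c@B1, e@B2, f@B5}
  B3:   IN={b@B5, c@B1, e@B2, f@B5}   OUT={b@B5, c@B1, e@B2, f@B3}
  B4:   IN={b@B5, c@B1, e@B2, f@B3}   OUT={b@B4, c@B1, e@B2, f@B3}
  B5:   IN={b@B4, c@B1, e@B2, f@B3}   OUT={b@B5, c@B1, e@B2, f@B5}
  B6:   IN={b@B5, c@B1, e@B2, f@B5}   OUT={b@B5, c@B1, e@B6, f@B5}
  B7:   IN={b@B5, c@B1, e@B2, e@B6, f@B5}   OUT={b@B5, c@B1, e@B2, e@B6, f@B5}
  B8:   IN={b@B5, c@B1, e@B2, e@B6, f@B5}   OUT={b@B8, c@B1, e@B8, f@B8}
  B9:   IN={b@B5, b@B8, c@B1, e@B2, e@B8, f@B5, f@B8}   OUT={b@B9, c@B1, e@B2, e@B8, f@B5, f@B8}

Merge at B9: IN[B9] = OUT[B5] ⊔ OUT[B8] = {b@B5, b@B8, c@B1, e@B2, e@B8, f@B5, f@B8}

Answer: {b@B5, b@B8, c@B1, e@B2, e@B8, f@B5, f@B8}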